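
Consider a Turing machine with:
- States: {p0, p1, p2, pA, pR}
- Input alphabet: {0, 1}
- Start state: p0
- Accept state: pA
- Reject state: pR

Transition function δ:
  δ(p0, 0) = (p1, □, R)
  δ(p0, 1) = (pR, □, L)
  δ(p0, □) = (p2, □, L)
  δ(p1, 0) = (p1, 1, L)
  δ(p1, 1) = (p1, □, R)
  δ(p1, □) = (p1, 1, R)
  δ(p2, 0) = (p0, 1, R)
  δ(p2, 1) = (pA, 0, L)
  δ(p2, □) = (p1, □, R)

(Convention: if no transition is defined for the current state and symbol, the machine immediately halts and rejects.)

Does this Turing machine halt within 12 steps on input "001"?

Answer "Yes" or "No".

Execution trace:
Initial: [p0]001
Step 1: δ(p0, 0) = (p1, □, R) → □[p1]01
Step 2: δ(p1, 0) = (p1, 1, L) → [p1]□11
Step 3: δ(p1, □) = (p1, 1, R) → 1[p1]11
Step 4: δ(p1, 1) = (p1, □, R) → 1□[p1]1
Step 5: δ(p1, 1) = (p1, □, R) → 1□□[p1]□
Step 6: δ(p1, □) = (p1, 1, R) → 1□□1[p1]□
Step 7: δ(p1, □) = (p1, 1, R) → 1□□11[p1]□
Step 8: δ(p1, □) = (p1, 1, R) → 1□□111[p1]□
Step 9: δ(p1, □) = (p1, 1, R) → 1□□1111[p1]□
Step 10: δ(p1, □) = (p1, 1, R) → 1□□11111[p1]□
Step 11: δ(p1, □) = (p1, 1, R) → 1□□111111[p1]□
Step 12: δ(p1, □) = (p1, 1, R) → 1□□1111111[p1]□

The machine has not reached a halting state after 12 steps.
The machine did not halt within the 12-step bound.

Answer: No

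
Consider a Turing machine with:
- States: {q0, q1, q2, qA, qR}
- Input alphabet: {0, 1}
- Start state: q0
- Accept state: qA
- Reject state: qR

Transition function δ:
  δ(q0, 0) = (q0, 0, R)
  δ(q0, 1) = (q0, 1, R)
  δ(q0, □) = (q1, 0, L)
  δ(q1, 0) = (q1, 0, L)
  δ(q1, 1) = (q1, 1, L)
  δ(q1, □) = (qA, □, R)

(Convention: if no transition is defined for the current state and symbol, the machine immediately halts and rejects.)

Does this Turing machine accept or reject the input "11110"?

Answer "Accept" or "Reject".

Execution trace:
Initial: [q0]11110
Step 1: δ(q0, 1) = (q0, 1, R) → 1[q0]1110
Step 2: δ(q0, 1) = (q0, 1, R) → 11[q0]110
Step 3: δ(q0, 1) = (q0, 1, R) → 111[q0]10
Step 4: δ(q0, 1) = (q0, 1, R) → 1111[q0]0
Step 5: δ(q0, 0) = (q0, 0, R) → 11110[q0]□
Step 6: δ(q0, □) = (q1, 0, L) → 1111[q1]00
Step 7: δ(q1, 0) = (q1, 0, L) → 111[q1]100
Step 8: δ(q1, 1) = (q1, 1, L) → 11[q1]1100
Step 9: δ(q1, 1) = (q1, 1, L) → 1[q1]11100
Step 10: δ(q1, 1) = (q1, 1, L) → [q1]111100
Step 11: δ(q1, 1) = (q1, 1, L) → [q1]□111100
Step 12: δ(q1, □) = (qA, □, R) → □[qA]111100

The machine reaches the accept state qA and halts.

Answer: Accept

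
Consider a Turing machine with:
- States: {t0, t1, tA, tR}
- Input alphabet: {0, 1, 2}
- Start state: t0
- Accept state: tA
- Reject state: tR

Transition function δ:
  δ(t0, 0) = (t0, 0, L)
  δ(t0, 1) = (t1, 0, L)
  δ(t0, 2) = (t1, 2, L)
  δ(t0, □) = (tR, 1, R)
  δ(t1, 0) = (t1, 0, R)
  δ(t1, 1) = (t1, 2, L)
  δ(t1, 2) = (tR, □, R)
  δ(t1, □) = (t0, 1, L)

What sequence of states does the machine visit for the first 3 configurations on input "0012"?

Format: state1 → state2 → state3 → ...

Execution trace:
Initial: [t0]0012
Step 1: δ(t0, 0) = (t0, 0, L) → [t0]□0012
Step 2: δ(t0, □) = (tR, 1, R) → 1[tR]0012

The machine reaches the reject state tR and halts.

State sequence: t0 → t0 → tR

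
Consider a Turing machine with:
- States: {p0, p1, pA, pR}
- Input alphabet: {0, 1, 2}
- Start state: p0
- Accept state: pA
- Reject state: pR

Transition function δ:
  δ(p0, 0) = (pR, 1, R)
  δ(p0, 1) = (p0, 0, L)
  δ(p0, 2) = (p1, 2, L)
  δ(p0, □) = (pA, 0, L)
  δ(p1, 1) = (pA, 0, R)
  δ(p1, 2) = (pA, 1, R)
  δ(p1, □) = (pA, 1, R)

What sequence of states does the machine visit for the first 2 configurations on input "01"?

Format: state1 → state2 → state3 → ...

Execution trace:
Initial: [p0]01
Step 1: δ(p0, 0) = (pR, 1, R) → 1[pR]1

The machine reaches the reject state pR and halts.

State sequence: p0 → pR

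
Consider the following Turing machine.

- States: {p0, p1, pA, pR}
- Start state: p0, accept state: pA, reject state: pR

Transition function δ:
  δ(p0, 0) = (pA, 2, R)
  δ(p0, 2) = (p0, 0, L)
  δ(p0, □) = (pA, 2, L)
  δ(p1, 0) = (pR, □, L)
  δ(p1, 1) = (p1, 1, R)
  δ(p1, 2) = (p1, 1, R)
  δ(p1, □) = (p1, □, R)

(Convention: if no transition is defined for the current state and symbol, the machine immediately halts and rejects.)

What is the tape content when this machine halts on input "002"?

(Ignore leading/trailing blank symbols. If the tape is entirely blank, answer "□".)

Execution trace:
Initial: [p0]002
Step 1: δ(p0, 0) = (pA, 2, R) → 2[pA]02

The machine reaches the accept state pA and halts.

Final tape (ignoring leading/trailing blanks): 202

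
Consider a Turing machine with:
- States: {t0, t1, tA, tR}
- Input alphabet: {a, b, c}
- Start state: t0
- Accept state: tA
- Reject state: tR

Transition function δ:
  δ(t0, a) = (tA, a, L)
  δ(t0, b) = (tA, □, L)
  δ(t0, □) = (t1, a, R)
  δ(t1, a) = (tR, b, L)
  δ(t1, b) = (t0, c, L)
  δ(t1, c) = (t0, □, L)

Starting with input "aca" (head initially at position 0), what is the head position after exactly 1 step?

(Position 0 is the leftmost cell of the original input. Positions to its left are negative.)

Execution trace (head position shown):
Step 0: [t0]aca  (head at position 0)
Step 1: move left → [tA]□aca  (head at position -1)

After 1 step, the head is at position -1.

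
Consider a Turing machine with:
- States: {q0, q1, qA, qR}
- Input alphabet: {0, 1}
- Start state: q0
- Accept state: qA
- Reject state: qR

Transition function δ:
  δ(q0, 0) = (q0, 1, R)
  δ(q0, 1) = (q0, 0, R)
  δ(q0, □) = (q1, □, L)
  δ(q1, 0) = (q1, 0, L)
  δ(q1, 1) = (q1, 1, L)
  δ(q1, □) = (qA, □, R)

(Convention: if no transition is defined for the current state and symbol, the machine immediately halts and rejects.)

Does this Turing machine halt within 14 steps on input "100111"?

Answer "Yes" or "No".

Execution trace:
Initial: [q0]100111
Step 1: δ(q0, 1) = (q0, 0, R) → 0[q0]00111
Step 2: δ(q0, 0) = (q0, 1, R) → 01[q0]0111
Step 3: δ(q0, 0) = (q0, 1, R) → 011[q0]111
Step 4: δ(q0, 1) = (q0, 0, R) → 0110[q0]11
Step 5: δ(q0, 1) = (q0, 0, R) → 01100[q0]1
Step 6: δ(q0, 1) = (q0, 0, R) → 011000[q0]□
Step 7: δ(q0, □) = (q1, □, L) → 01100[q1]0□
Step 8: δ(q1, 0) = (q1, 0, L) → 0110[q1]00□
Step 9: δ(q1, 0) = (q1, 0, L) → 011[q1]000□
Step 10: δ(q1, 0) = (q1, 0, L) → 01[q1]1000□
Step 11: δ(q1, 1) = (q1, 1, L) → 0[q1]11000□
Step 12: δ(q1, 1) = (q1, 1, L) → [q1]011000□
Step 13: δ(q1, 0) = (q1, 0, L) → [q1]□011000□
Step 14: δ(q1, □) = (qA, □, R) → □[qA]011000□

The machine reaches the accept state qA and halts.
The machine halted after 14 steps (within the 14-step bound).

Answer: Yes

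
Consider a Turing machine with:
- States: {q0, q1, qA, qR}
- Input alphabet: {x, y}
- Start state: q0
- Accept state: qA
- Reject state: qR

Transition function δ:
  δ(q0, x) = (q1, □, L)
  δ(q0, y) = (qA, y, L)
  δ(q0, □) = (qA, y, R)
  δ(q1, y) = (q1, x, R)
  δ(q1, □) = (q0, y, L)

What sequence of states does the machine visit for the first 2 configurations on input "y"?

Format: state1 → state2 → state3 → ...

Execution trace:
Initial: [q0]y
Step 1: δ(q0, y) = (qA, y, L) → [qA]□y

The machine reaches the accept state qA and halts.

State sequence: q0 → qA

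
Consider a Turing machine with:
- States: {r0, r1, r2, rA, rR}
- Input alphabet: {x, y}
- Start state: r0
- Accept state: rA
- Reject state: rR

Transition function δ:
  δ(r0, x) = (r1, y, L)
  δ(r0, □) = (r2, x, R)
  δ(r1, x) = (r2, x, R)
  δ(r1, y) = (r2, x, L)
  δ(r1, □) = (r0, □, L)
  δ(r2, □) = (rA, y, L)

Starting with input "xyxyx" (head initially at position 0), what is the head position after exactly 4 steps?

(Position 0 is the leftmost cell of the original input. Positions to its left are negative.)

Execution trace (head position shown):
Step 0: [r0]xyxyx  (head at position 0)
Step 1: move left → [r1]□yyxyx  (head at position -1)
Step 2: move left → [r0]□□yyxyx  (head at position -2)
Step 3: move right → x[r2]□yyxyx  (head at position -1)
Step 4: move left → [rA]xyyyxyx  (head at position -2)

After 4 steps, the head is at position -2.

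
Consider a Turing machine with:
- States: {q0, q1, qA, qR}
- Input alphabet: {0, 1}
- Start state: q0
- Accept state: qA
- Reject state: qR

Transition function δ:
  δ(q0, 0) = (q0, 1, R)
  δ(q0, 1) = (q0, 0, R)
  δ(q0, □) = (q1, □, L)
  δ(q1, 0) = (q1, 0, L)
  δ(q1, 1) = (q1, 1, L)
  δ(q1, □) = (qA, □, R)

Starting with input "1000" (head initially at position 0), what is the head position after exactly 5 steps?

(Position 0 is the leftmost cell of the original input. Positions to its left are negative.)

Execution trace (head position shown):
Step 0: [q0]1000  (head at position 0)
Step 1: move right → 0[q0]000  (head at position 1)
Step 2: move right → 01[q0]00  (head at position 2)
Step 3: move right → 011[q0]0  (head at position 3)
Step 4: move right → 0111[q0]□  (head at position 4)
Step 5: move left → 011[q1]1□  (head at position 3)

After 5 steps, the head is at position 3.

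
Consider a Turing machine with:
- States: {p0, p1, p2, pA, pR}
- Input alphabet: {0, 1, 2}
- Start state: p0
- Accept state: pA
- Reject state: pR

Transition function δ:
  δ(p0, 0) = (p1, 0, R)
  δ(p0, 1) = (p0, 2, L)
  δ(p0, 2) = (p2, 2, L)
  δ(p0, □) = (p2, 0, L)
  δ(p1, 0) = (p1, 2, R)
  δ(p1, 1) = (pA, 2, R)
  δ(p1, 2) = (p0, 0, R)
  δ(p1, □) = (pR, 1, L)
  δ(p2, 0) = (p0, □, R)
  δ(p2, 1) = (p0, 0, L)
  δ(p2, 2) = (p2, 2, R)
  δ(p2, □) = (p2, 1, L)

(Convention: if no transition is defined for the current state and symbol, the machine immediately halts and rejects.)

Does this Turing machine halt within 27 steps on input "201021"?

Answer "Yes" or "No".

Execution trace:
Initial: [p0]201021
Step 1: δ(p0, 2) = (p2, 2, L) → [p2]□201021
Step 2: δ(p2, □) = (p2, 1, L) → [p2]□1201021
Step 3: δ(p2, □) = (p2, 1, L) → [p2]□11201021
Step 4: δ(p2, □) = (p2, 1, L) → [p2]□111201021
Step 5: δ(p2, □) = (p2, 1, L) → [p2]□1111201021
Step 6: δ(p2, □) = (p2, 1, L) → [p2]□11111201021
Step 7: δ(p2, □) = (p2, 1, L) → [p2]□111111201021
Step 8: δ(p2, □) = (p2, 1, L) → [p2]□1111111201021
Step 9: δ(p2, □) = (p2, 1, L) → [p2]□11111111201021
Step 10: δ(p2, □) = (p2, 1, L) → [p2]□111111111201021
Step 11: δ(p2, □) = (p2, 1, L) → [p2]□1111111111201021
Step 12: δ(p2, □) = (p2, 1, L) → [p2]□11111111111201021
Step 13: δ(p2, □) = (p2, 1, L) → [p2]□111111111111201021
Step 14: δ(p2, □) = (p2, 1, L) → [p2]□1111111111111201021
Step 15: δ(p2, □) = (p2, 1, L) → [p2]□11111111111111201021
Step 16: δ(p2, □) = (p2, 1, L) → [p2]□111111111111111201021
Step 17: δ(p2, □) = (p2, 1, L) → [p2]□1111111111111111201021
Step 18: δ(p2, □) = (p2, 1, L) → [p2]□11111111111111111201021
Step 19: δ(p2, □) = (p2, 1, L) → [p2]□111111111111111111201021
Step 20: δ(p2, □) = (p2, 1, L) → [p2]□1111111111111111111201021
Step 21: δ(p2, □) = (p2, 1, L) → [p2]□11111111111111111111201021
Step 22: δ(p2, □) = (p2, 1, L) → [p2]□111111111111111111111201021
Step 23: δ(p2, □) = (p2, 1, L) → [p2]□1111111111111111111111201021
Step 24: δ(p2, □) = (p2, 1, L) → [p2]□11111111111111111111111201021
Step 25: δ(p2, □) = (p2, 1, L) → [p2]□111111111111111111111111201021
Step 26: δ(p2, □) = (p2, 1, L) → [p2]□1111111111111111111111111201021
Step 27: δ(p2, □) = (p2, 1, L) → [p2]□11111111111111111111111111201021

The machine has not reached a halting state after 27 steps.
The machine did not halt within the 27-step bound.

Answer: No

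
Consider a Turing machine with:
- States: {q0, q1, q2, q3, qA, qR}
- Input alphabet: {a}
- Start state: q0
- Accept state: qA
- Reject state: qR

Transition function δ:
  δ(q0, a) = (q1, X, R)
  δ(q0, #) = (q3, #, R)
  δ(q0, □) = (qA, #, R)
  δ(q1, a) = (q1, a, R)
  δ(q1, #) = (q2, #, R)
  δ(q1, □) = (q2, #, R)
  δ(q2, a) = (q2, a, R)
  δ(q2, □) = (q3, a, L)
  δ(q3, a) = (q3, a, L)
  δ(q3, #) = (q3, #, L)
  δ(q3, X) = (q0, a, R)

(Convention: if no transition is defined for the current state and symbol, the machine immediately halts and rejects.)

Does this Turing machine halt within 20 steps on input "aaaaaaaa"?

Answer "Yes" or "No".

Execution trace:
Initial: [q0]aaaaaaaa
Step 1: δ(q0, a) = (q1, X, R) → X[q1]aaaaaaa
Step 2: δ(q1, a) = (q1, a, R) → Xa[q1]aaaaaa
Step 3: δ(q1, a) = (q1, a, R) → Xaa[q1]aaaaa
Step 4: δ(q1, a) = (q1, a, R) → Xaaa[q1]aaaa
Step 5: δ(q1, a) = (q1, a, R) → Xaaaa[q1]aaa
Step 6: δ(q1, a) = (q1, a, R) → Xaaaaa[q1]aa
Step 7: δ(q1, a) = (q1, a, R) → Xaaaaaa[q1]a
Step 8: δ(q1, a) = (q1, a, R) → Xaaaaaaa[q1]□
Step 9: δ(q1, □) = (q2, #, R) → Xaaaaaaa#[q2]□
Step 10: δ(q2, □) = (q3, a, L) → Xaaaaaaa[q3]#a
Step 11: δ(q3, #) = (q3, #, L) → Xaaaaaa[q3]a#a
Step 12: δ(q3, a) = (q3, a, L) → Xaaaaa[q3]aa#a
Step 13: δ(q3, a) = (q3, a, L) → Xaaaa[q3]aaa#a
Step 14: δ(q3, a) = (q3, a, L) → Xaaa[q3]aaaa#a
Step 15: δ(q3, a) = (q3, a, L) → Xaa[q3]aaaaa#a
Step 16: δ(q3, a) = (q3, a, L) → Xa[q3]aaaaaa#a
Step 17: δ(q3, a) = (q3, a, L) → X[q3]aaaaaaa#a
Step 18: δ(q3, a) = (q3, a, L) → [q3]Xaaaaaaa#a
Step 19: δ(q3, X) = (q0, a, R) → a[q0]aaaaaaa#a
Step 20: δ(q0, a) = (q1, X, R) → aX[q1]aaaaaa#a

The machine has not reached a halting state after 20 steps.
The machine did not halt within the 20-step bound.

Answer: No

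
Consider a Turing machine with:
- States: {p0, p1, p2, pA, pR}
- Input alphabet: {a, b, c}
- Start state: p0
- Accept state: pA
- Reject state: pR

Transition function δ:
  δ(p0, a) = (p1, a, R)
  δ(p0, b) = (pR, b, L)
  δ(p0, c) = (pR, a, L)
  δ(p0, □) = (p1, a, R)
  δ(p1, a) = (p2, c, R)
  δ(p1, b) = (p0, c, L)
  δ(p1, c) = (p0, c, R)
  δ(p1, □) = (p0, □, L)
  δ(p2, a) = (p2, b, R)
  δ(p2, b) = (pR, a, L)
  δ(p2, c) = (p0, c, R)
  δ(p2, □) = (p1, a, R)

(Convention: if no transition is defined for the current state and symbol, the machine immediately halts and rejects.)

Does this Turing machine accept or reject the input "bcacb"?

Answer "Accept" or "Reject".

Execution trace:
Initial: [p0]bcacb
Step 1: δ(p0, b) = (pR, b, L) → [pR]□bcacb

The machine reaches the reject state pR and halts.

Answer: Reject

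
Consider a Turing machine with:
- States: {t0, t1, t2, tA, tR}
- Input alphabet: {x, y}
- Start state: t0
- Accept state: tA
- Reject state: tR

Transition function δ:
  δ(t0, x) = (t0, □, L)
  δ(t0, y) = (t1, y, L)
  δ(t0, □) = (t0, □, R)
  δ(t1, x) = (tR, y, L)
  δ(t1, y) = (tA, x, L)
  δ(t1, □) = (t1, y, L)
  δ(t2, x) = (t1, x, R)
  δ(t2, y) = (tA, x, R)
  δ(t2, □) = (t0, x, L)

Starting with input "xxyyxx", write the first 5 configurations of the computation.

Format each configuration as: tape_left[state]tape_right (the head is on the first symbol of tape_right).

Transitions applied:
Step 1: δ(t0, x) = (t0, □, L)
Step 2: δ(t0, □) = (t0, □, R)
Step 3: δ(t0, □) = (t0, □, R)
Step 4: δ(t0, x) = (t0, □, L)

The first 5 configurations are:
[t0]xxyyxx ⊢ [t0]□□xyyxx ⊢ □[t0]□xyyxx ⊢ □□[t0]xyyxx ⊢ □[t0]□□yyxx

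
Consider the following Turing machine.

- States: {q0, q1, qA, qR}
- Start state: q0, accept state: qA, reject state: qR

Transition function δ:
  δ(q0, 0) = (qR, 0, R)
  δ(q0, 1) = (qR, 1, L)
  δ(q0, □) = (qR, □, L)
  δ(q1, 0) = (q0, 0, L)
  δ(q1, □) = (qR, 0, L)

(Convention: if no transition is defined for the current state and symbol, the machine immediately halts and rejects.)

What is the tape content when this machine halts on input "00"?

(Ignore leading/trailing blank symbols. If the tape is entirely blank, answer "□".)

Execution trace:
Initial: [q0]00
Step 1: δ(q0, 0) = (qR, 0, R) → 0[qR]0

The machine reaches the reject state qR and halts.

Final tape (ignoring leading/trailing blanks): 00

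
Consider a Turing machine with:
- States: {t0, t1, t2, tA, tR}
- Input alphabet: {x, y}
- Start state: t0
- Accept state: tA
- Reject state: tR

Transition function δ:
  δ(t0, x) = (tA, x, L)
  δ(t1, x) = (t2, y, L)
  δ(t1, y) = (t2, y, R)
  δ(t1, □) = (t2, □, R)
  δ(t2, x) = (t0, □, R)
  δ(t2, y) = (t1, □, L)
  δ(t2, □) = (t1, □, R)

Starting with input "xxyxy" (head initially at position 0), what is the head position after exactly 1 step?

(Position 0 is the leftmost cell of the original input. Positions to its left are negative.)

Execution trace (head position shown):
Step 0: [t0]xxyxy  (head at position 0)
Step 1: move left → [tA]□xxyxy  (head at position -1)

After 1 step, the head is at position -1.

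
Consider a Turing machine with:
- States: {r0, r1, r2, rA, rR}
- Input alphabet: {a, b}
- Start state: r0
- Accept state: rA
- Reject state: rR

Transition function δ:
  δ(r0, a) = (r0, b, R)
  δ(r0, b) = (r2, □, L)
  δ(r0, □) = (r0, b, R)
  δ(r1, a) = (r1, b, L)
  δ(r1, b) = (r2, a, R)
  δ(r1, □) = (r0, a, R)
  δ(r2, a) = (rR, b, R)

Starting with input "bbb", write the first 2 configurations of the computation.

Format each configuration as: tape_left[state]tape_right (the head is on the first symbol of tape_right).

Transitions applied:
Step 1: δ(r0, b) = (r2, □, L)

The first 2 configurations are:
[r0]bbb ⊢ [r2]□□bb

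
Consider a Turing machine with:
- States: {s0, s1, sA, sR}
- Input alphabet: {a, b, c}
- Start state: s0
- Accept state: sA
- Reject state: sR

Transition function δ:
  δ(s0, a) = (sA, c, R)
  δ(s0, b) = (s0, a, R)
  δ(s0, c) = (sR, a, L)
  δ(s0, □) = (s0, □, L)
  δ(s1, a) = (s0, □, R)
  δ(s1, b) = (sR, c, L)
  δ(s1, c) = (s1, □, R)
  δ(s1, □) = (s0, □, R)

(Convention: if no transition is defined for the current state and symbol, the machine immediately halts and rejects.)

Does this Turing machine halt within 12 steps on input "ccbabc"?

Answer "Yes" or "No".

Execution trace:
Initial: [s0]ccbabc
Step 1: δ(s0, c) = (sR, a, L) → [sR]□acbabc

The machine reaches the reject state sR and halts.
The machine halted after 1 step (within the 12-step bound).

Answer: Yes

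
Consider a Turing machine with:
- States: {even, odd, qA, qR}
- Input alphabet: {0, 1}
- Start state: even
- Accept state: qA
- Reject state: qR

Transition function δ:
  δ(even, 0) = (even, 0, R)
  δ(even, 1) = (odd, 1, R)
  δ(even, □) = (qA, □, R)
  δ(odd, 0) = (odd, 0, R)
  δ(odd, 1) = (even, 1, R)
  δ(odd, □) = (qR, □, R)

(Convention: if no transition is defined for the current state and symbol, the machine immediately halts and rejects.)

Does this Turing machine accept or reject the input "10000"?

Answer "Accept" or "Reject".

Execution trace:
Initial: [even]10000
Step 1: δ(even, 1) = (odd, 1, R) → 1[odd]0000
Step 2: δ(odd, 0) = (odd, 0, R) → 10[odd]000
Step 3: δ(odd, 0) = (odd, 0, R) → 100[odd]00
Step 4: δ(odd, 0) = (odd, 0, R) → 1000[odd]0
Step 5: δ(odd, 0) = (odd, 0, R) → 10000[odd]□
Step 6: δ(odd, □) = (qR, □, R) → 10000□[qR]□

The machine reaches the reject state qR and halts.

Answer: Reject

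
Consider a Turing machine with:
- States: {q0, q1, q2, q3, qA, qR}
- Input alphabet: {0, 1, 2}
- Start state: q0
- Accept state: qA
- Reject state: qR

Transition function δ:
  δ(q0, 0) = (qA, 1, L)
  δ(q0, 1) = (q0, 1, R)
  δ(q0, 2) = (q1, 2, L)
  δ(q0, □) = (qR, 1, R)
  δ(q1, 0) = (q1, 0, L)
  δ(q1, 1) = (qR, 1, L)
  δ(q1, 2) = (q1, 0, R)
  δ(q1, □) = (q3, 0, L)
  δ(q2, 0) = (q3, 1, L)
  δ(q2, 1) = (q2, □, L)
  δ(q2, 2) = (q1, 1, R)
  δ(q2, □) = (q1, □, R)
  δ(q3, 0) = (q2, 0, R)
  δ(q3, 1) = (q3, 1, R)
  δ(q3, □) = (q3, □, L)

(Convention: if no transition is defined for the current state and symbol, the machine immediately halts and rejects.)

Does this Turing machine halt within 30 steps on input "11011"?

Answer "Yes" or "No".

Execution trace:
Initial: [q0]11011
Step 1: δ(q0, 1) = (q0, 1, R) → 1[q0]1011
Step 2: δ(q0, 1) = (q0, 1, R) → 11[q0]011
Step 3: δ(q0, 0) = (qA, 1, L) → 1[qA]1111

The machine reaches the accept state qA and halts.
The machine halted after 3 steps (within the 30-step bound).

Answer: Yes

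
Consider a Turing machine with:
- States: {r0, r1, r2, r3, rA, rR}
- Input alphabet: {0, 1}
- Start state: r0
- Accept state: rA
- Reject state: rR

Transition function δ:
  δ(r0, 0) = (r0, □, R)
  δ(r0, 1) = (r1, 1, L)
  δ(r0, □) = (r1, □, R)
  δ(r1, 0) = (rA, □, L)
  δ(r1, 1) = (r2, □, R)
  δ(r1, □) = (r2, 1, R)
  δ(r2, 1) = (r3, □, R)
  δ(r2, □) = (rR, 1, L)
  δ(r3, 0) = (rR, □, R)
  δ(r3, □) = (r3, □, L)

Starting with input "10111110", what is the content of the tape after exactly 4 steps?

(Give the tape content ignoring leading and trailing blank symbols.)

Execution trace:
Initial: [r0]10111110
Step 1: δ(r0, 1) = (r1, 1, L) → [r1]□10111110
Step 2: δ(r1, □) = (r2, 1, R) → 1[r2]10111110
Step 3: δ(r2, 1) = (r3, □, R) → 1□[r3]0111110
Step 4: δ(r3, 0) = (rR, □, R) → 1□□[rR]111110

The machine reaches the reject state rR and halts.

After 4 steps, the tape (ignoring leading/trailing blanks) is: 1□□111110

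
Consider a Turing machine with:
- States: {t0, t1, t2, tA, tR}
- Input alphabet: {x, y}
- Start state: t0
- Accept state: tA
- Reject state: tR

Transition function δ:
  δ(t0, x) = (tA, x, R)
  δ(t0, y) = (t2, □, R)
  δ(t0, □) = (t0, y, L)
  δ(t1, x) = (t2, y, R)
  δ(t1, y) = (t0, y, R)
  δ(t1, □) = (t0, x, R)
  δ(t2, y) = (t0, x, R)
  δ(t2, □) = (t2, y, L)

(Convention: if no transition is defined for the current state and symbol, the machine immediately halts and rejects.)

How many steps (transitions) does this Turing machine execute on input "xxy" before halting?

Execution trace:
Initial: [t0]xxy
Step 1: δ(t0, x) = (tA, x, R) → x[tA]xy

The machine reaches the accept state tA and halts.

The machine executed 1 step before halting.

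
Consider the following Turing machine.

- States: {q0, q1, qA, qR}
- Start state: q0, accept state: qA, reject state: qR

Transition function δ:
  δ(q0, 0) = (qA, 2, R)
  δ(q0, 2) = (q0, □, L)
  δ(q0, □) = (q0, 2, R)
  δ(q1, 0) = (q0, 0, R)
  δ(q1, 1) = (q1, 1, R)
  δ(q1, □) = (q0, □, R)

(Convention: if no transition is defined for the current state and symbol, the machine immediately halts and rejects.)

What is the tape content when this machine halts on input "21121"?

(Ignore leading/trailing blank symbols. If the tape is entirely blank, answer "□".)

Execution trace:
Initial: [q0]21121
Step 1: δ(q0, 2) = (q0, □, L) → [q0]□□1121
Step 2: δ(q0, □) = (q0, 2, R) → 2[q0]□1121
Step 3: δ(q0, □) = (q0, 2, R) → 22[q0]1121

No transition is defined for δ(q0, 1). By convention the machine halts and rejects.

Final tape (ignoring leading/trailing blanks): 221121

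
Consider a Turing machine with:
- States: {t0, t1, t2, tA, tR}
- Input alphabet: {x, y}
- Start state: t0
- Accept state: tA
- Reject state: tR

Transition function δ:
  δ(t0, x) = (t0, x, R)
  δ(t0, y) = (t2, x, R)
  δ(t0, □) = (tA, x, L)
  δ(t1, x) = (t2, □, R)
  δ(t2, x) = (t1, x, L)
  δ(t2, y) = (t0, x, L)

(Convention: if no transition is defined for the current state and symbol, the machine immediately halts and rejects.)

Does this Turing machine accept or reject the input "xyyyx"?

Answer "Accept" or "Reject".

Execution trace:
Initial: [t0]xyyyx
Step 1: δ(t0, x) = (t0, x, R) → x[t0]yyyx
Step 2: δ(t0, y) = (t2, x, R) → xx[t2]yyx
Step 3: δ(t2, y) = (t0, x, L) → x[t0]xxyx
Step 4: δ(t0, x) = (t0, x, R) → xx[t0]xyx
Step 5: δ(t0, x) = (t0, x, R) → xxx[t0]yx
Step 6: δ(t0, y) = (t2, x, R) → xxxx[t2]x
Step 7: δ(t2, x) = (t1, x, L) → xxx[t1]xx
Step 8: δ(t1, x) = (t2, □, R) → xxx□[t2]x
Step 9: δ(t2, x) = (t1, x, L) → xxx[t1]□x

No transition is defined for δ(t1, □). By convention the machine halts and rejects.

Answer: Reject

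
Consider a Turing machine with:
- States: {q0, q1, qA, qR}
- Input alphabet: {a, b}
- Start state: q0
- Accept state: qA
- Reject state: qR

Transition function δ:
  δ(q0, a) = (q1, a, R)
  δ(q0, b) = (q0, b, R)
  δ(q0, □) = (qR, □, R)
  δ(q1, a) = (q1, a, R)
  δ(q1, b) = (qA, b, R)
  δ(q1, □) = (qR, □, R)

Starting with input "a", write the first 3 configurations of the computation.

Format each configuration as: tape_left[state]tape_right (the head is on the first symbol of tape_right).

Transitions applied:
Step 1: δ(q0, a) = (q1, a, R)
Step 2: δ(q1, □) = (qR, □, R)

The first 3 configurations are:
[q0]a ⊢ a[q1]□ ⊢ a□[qR]□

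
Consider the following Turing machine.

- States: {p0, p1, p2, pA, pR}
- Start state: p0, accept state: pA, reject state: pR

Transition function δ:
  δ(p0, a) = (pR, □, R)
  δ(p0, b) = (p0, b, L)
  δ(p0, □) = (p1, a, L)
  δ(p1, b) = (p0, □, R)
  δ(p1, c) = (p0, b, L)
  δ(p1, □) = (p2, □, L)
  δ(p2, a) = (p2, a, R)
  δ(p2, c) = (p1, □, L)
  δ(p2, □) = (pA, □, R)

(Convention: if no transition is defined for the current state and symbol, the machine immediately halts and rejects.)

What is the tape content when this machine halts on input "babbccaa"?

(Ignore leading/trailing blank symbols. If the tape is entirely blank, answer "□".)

Execution trace:
Initial: [p0]babbccaa
Step 1: δ(p0, b) = (p0, b, L) → [p0]□babbccaa
Step 2: δ(p0, □) = (p1, a, L) → [p1]□ababbccaa
Step 3: δ(p1, □) = (p2, □, L) → [p2]□□ababbccaa
Step 4: δ(p2, □) = (pA, □, R) → □[pA]□ababbccaa

The machine reaches the accept state pA and halts.

Final tape (ignoring leading/trailing blanks): ababbccaa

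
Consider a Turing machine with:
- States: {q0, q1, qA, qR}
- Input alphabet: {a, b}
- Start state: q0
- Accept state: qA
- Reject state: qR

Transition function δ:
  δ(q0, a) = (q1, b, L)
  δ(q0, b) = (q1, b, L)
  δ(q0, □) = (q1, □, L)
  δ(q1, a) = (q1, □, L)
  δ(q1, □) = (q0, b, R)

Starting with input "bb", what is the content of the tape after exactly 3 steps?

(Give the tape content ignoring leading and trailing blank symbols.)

Execution trace:
Initial: [q0]bb
Step 1: δ(q0, b) = (q1, b, L) → [q1]□bb
Step 2: δ(q1, □) = (q0, b, R) → b[q0]bb
Step 3: δ(q0, b) = (q1, b, L) → [q1]bbb

No transition is defined for δ(q1, b). By convention the machine halts and rejects.

After 3 steps, the tape (ignoring leading/trailing blanks) is: bbb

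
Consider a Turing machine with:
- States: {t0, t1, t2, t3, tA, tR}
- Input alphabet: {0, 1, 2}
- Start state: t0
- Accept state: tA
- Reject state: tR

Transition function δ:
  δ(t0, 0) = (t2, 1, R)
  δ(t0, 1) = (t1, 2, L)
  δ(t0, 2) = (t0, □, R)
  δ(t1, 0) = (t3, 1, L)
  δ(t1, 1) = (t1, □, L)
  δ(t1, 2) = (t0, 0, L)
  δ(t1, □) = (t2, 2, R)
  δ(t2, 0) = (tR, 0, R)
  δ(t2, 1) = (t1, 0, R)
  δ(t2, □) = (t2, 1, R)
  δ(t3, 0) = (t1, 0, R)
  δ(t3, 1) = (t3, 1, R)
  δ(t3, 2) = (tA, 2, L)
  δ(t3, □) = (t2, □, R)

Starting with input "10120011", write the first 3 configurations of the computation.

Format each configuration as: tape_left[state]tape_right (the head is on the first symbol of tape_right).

Transitions applied:
Step 1: δ(t0, 1) = (t1, 2, L)
Step 2: δ(t1, □) = (t2, 2, R)

The first 3 configurations are:
[t0]10120011 ⊢ [t1]□20120011 ⊢ 2[t2]20120011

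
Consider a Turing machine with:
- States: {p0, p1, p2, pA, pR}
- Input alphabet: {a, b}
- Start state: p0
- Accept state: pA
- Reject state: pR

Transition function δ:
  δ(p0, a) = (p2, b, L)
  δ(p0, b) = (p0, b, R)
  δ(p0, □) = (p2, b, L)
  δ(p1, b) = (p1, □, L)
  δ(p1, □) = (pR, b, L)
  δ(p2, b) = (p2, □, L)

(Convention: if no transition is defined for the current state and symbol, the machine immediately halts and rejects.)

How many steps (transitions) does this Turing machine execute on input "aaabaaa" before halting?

Execution trace:
Initial: [p0]aaabaaa
Step 1: δ(p0, a) = (p2, b, L) → [p2]□baabaaa

No transition is defined for δ(p2, □). By convention the machine halts and rejects.

The machine executed 1 step before halting.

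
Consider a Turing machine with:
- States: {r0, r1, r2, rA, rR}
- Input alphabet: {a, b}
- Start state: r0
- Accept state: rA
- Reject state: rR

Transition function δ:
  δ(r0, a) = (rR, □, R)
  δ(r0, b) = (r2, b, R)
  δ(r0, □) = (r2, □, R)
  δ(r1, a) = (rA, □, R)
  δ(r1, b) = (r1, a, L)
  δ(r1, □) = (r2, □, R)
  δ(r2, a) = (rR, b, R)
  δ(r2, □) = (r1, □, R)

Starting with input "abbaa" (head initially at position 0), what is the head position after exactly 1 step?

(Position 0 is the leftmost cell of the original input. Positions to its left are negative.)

Execution trace (head position shown):
Step 0: [r0]abbaa  (head at position 0)
Step 1: move right → □[rR]bbaa  (head at position 1)

After 1 step, the head is at position 1.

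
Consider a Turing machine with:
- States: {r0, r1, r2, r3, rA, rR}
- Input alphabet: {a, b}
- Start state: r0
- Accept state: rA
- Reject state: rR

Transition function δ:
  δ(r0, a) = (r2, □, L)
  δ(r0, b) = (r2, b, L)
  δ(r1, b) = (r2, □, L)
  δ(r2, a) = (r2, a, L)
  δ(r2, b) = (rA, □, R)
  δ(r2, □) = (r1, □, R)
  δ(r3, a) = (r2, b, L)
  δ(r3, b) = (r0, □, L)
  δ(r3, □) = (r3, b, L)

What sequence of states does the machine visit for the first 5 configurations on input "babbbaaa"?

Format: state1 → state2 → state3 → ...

Execution trace:
Initial: [r0]babbbaaa
Step 1: δ(r0, b) = (r2, b, L) → [r2]□babbbaaa
Step 2: δ(r2, □) = (r1, □, R) → □[r1]babbbaaa
Step 3: δ(r1, b) = (r2, □, L) → [r2]□□abbbaaa
Step 4: δ(r2, □) = (r1, □, R) → □[r1]□abbbaaa

No transition is defined for δ(r1, □). By convention the machine halts and rejects.

State sequence: r0 → r2 → r1 → r2 → r1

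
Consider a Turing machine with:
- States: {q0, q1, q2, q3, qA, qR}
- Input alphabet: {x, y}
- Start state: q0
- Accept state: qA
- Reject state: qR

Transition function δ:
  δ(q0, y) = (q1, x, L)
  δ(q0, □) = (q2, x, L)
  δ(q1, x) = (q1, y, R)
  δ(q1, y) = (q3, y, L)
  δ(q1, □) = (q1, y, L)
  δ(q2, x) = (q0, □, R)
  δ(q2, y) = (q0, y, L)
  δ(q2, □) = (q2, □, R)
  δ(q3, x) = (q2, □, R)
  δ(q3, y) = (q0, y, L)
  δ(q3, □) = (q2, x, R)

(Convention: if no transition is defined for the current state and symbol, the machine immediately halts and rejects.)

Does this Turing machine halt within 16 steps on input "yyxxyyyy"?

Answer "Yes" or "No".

Execution trace:
Initial: [q0]yyxxyyyy
Step 1: δ(q0, y) = (q1, x, L) → [q1]□xyxxyyyy
Step 2: δ(q1, □) = (q1, y, L) → [q1]□yxyxxyyyy
Step 3: δ(q1, □) = (q1, y, L) → [q1]□yyxyxxyyyy
Step 4: δ(q1, □) = (q1, y, L) → [q1]□yyyxyxxyyyy
Step 5: δ(q1, □) = (q1, y, L) → [q1]□yyyyxyxxyyyy
Step 6: δ(q1, □) = (q1, y, L) → [q1]□yyyyyxyxxyyyy
Step 7: δ(q1, □) = (q1, y, L) → [q1]□yyyyyyxyxxyyyy
Step 8: δ(q1, □) = (q1, y, L) → [q1]□yyyyyyyxyxxyyyy
Step 9: δ(q1, □) = (q1, y, L) → [q1]□yyyyyyyyxyxxyyyy
Step 10: δ(q1, □) = (q1, y, L) → [q1]□yyyyyyyyyxyxxyyyy
Step 11: δ(q1, □) = (q1, y, L) → [q1]□yyyyyyyyyyxyxxyyyy
Step 12: δ(q1, □) = (q1, y, L) → [q1]□yyyyyyyyyyyxyxxyyyy
Step 13: δ(q1, □) = (q1, y, L) → [q1]□yyyyyyyyyyyyxyxxyyyy
Step 14: δ(q1, □) = (q1, y, L) → [q1]□yyyyyyyyyyyyyxyxxyyyy
Step 15: δ(q1, □) = (q1, y, L) → [q1]□yyyyyyyyyyyyyyxyxxyyyy
Step 16: δ(q1, □) = (q1, y, L) → [q1]□yyyyyyyyyyyyyyyxyxxyyyy

The machine has not reached a halting state after 16 steps.
The machine did not halt within the 16-step bound.

Answer: No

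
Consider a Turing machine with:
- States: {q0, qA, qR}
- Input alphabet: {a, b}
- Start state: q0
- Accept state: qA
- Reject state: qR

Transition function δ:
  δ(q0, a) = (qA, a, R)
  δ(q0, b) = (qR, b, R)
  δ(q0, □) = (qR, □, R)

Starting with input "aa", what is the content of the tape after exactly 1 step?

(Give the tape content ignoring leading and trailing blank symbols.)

Execution trace:
Initial: [q0]aa
Step 1: δ(q0, a) = (qA, a, R) → a[qA]a

The machine reaches the accept state qA and halts.

After 1 step, the tape (ignoring leading/trailing blanks) is: aa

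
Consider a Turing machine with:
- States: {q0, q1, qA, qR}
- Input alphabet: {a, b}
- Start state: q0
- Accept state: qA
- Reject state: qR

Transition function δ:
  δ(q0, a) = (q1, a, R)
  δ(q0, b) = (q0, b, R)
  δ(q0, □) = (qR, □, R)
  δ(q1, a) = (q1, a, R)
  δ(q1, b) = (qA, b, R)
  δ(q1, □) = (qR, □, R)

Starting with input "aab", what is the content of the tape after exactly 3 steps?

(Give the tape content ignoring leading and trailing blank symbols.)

Execution trace:
Initial: [q0]aab
Step 1: δ(q0, a) = (q1, a, R) → a[q1]ab
Step 2: δ(q1, a) = (q1, a, R) → aa[q1]b
Step 3: δ(q1, b) = (qA, b, R) → aab[qA]□

The machine reaches the accept state qA and halts.

After 3 steps, the tape (ignoring leading/trailing blanks) is: aab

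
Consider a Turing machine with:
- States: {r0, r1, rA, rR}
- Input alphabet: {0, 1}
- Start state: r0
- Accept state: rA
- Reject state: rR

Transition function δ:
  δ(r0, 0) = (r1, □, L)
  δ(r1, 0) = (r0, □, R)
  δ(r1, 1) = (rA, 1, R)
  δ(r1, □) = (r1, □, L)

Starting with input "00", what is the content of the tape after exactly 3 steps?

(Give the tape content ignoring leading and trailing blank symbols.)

Execution trace:
Initial: [r0]00
Step 1: δ(r0, 0) = (r1, □, L) → [r1]□□0
Step 2: δ(r1, □) = (r1, □, L) → [r1]□□□0
Step 3: δ(r1, □) = (r1, □, L) → [r1]□□□□0

After 3 steps, the tape (ignoring leading/trailing blanks) is: 0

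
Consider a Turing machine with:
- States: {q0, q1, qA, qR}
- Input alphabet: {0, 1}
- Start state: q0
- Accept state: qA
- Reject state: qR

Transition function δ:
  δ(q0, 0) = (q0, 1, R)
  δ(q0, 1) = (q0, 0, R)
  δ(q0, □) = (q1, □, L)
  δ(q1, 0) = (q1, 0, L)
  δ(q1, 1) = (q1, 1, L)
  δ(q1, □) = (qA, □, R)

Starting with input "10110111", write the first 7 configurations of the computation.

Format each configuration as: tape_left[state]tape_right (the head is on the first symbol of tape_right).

Transitions applied:
Step 1: δ(q0, 1) = (q0, 0, R)
Step 2: δ(q0, 0) = (q0, 1, R)
Step 3: δ(q0, 1) = (q0, 0, R)
Step 4: δ(q0, 1) = (q0, 0, R)
Step 5: δ(q0, 0) = (q0, 1, R)
Step 6: δ(q0, 1) = (q0, 0, R)

The first 7 configurations are:
[q0]10110111 ⊢ 0[q0]0110111 ⊢ 01[q0]110111 ⊢ 010[q0]10111 ⊢ 0100[q0]0111 ⊢ 01001[q0]111 ⊢ 010010[q0]11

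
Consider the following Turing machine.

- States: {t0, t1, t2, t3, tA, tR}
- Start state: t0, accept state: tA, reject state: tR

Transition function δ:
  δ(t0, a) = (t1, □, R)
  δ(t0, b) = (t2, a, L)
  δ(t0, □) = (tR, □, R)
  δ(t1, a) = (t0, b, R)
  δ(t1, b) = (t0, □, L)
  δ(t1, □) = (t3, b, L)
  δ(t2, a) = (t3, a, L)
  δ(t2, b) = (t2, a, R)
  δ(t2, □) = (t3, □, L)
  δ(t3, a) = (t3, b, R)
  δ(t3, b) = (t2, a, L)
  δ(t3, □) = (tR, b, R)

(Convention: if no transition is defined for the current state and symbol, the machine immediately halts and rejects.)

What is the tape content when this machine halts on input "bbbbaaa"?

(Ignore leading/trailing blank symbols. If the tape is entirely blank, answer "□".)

Execution trace:
Initial: [t0]bbbbaaa
Step 1: δ(t0, b) = (t2, a, L) → [t2]□abbbaaa
Step 2: δ(t2, □) = (t3, □, L) → [t3]□□abbbaaa
Step 3: δ(t3, □) = (tR, b, R) → b[tR]□abbbaaa

The machine reaches the reject state tR and halts.

Final tape (ignoring leading/trailing blanks): b□abbbaaa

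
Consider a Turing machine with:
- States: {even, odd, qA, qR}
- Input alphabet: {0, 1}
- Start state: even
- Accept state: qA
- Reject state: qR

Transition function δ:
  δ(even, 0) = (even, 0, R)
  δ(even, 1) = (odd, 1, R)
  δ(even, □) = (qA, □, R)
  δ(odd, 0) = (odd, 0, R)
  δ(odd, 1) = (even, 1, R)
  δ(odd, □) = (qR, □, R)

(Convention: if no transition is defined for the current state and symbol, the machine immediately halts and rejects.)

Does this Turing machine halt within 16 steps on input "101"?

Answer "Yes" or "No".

Execution trace:
Initial: [even]101
Step 1: δ(even, 1) = (odd, 1, R) → 1[odd]01
Step 2: δ(odd, 0) = (odd, 0, R) → 10[odd]1
Step 3: δ(odd, 1) = (even, 1, R) → 101[even]□
Step 4: δ(even, □) = (qA, □, R) → 101□[qA]□

The machine reaches the accept state qA and halts.
The machine halted after 4 steps (within the 16-step bound).

Answer: Yes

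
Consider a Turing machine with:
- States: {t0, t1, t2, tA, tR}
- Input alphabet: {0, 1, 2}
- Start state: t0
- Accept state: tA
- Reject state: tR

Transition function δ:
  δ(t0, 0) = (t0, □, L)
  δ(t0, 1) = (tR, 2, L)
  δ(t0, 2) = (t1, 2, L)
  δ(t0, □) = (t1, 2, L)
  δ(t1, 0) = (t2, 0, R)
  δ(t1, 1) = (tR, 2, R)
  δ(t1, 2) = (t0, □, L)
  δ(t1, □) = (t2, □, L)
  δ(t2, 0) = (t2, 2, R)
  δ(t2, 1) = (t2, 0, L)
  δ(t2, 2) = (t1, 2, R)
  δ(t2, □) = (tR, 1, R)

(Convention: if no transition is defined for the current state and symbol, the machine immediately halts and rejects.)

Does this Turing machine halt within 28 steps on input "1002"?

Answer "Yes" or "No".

Execution trace:
Initial: [t0]1002
Step 1: δ(t0, 1) = (tR, 2, L) → [tR]□2002

The machine reaches the reject state tR and halts.
The machine halted after 1 step (within the 28-step bound).

Answer: Yes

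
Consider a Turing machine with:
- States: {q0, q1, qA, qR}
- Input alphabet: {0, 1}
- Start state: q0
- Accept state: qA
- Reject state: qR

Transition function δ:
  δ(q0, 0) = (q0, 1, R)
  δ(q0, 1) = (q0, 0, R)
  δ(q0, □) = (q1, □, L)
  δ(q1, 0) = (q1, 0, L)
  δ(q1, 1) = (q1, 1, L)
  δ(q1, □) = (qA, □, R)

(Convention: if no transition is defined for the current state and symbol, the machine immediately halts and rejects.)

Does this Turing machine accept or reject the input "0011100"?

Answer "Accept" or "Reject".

Execution trace:
Initial: [q0]0011100
Step 1: δ(q0, 0) = (q0, 1, R) → 1[q0]011100
Step 2: δ(q0, 0) = (q0, 1, R) → 11[q0]11100
Step 3: δ(q0, 1) = (q0, 0, R) → 110[q0]1100
Step 4: δ(q0, 1) = (q0, 0, R) → 1100[q0]100
Step 5: δ(q0, 1) = (q0, 0, R) → 11000[q0]00
Step 6: δ(q0, 0) = (q0, 1, R) → 110001[q0]0
Step 7: δ(q0, 0) = (q0, 1, R) → 1100011[q0]□
Step 8: δ(q0, □) = (q1, □, L) → 110001[q1]1□
Step 9: δ(q1, 1) = (q1, 1, L) → 11000[q1]11□
Step 10: δ(q1, 1) = (q1, 1, L) → 1100[q1]011□
Step 11: δ(q1, 0) = (q1, 0, L) → 110[q1]0011□
Step 12: δ(q1, 0) = (q1, 0, L) → 11[q1]00011□
Step 13: δ(q1, 0) = (q1, 0, L) → 1[q1]100011□
Step 14: δ(q1, 1) = (q1, 1, L) → [q1]1100011□
Step 15: δ(q1, 1) = (q1, 1, L) → [q1]□1100011□
Step 16: δ(q1, □) = (qA, □, R) → □[qA]1100011□

The machine reaches the accept state qA and halts.

Answer: Accept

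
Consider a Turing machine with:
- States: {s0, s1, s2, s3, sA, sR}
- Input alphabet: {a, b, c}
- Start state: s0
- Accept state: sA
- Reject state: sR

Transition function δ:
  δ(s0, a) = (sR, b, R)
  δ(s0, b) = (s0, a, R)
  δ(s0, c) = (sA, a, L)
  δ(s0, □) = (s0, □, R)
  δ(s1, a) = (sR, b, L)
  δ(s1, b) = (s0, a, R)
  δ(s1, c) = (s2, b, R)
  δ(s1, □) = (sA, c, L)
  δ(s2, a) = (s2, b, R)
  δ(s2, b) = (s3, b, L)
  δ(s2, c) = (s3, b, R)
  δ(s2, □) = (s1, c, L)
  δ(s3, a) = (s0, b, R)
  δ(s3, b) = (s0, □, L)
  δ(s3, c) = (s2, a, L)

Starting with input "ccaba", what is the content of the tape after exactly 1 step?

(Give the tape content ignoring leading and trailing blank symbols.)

Execution trace:
Initial: [s0]ccaba
Step 1: δ(s0, c) = (sA, a, L) → [sA]□acaba

The machine reaches the accept state sA and halts.

After 1 step, the tape (ignoring leading/trailing blanks) is: acaba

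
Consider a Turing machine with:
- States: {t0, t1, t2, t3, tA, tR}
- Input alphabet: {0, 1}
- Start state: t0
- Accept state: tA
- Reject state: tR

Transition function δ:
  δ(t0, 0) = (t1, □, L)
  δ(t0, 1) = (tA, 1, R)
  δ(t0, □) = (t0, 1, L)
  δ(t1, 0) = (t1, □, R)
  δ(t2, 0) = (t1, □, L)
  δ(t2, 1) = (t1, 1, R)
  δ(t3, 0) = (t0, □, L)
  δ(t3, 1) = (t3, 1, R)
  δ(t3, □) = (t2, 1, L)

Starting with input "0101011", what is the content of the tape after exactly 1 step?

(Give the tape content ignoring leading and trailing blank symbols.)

Execution trace:
Initial: [t0]0101011
Step 1: δ(t0, 0) = (t1, □, L) → [t1]□□101011

No transition is defined for δ(t1, □). By convention the machine halts and rejects.

After 1 step, the tape (ignoring leading/trailing blanks) is: 101011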